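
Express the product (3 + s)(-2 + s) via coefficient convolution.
Ascending coefficients: a = [3, 1], b = [-2, 1]. c[0] = 3×-2 = -6; c[1] = 3×1 + 1×-2 = 1; c[2] = 1×1 = 1. Result coefficients: [-6, 1, 1] → -6 + s + s^2

-6 + s + s^2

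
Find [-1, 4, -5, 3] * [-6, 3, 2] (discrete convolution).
y[0] = -1×-6 = 6; y[1] = -1×3 + 4×-6 = -27; y[2] = -1×2 + 4×3 + -5×-6 = 40; y[3] = 4×2 + -5×3 + 3×-6 = -25; y[4] = -5×2 + 3×3 = -1; y[5] = 3×2 = 6

[6, -27, 40, -25, -1, 6]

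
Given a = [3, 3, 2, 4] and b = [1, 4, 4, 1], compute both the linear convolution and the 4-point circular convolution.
Linear: y_lin[0] = 3×1 = 3; y_lin[1] = 3×4 + 3×1 = 15; y_lin[2] = 3×4 + 3×4 + 2×1 = 26; y_lin[3] = 3×1 + 3×4 + 2×4 + 4×1 = 27; y_lin[4] = 3×1 + 2×4 + 4×4 = 27; y_lin[5] = 2×1 + 4×4 = 18; y_lin[6] = 4×1 = 4 → [3, 15, 26, 27, 27, 18, 4]. Circular (length 4): y[0] = 3×1 + 3×1 + 2×4 + 4×4 = 30; y[1] = 3×4 + 3×1 + 2×1 + 4×4 = 33; y[2] = 3×4 + 3×4 + 2×1 + 4×1 = 30; y[3] = 3×1 + 3×4 + 2×4 + 4×1 = 27 → [30, 33, 30, 27]

Linear: [3, 15, 26, 27, 27, 18, 4], Circular: [30, 33, 30, 27]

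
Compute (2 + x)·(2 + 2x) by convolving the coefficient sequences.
Ascending coefficients: a = [2, 1], b = [2, 2]. c[0] = 2×2 = 4; c[1] = 2×2 + 1×2 = 6; c[2] = 1×2 = 2. Result coefficients: [4, 6, 2] → 4 + 6x + 2x^2

4 + 6x + 2x^2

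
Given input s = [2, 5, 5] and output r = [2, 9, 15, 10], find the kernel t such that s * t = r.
Output length 4 = len(s) + len(t) - 1 ⇒ len(t) = 2. Solve t forward using t[k] = (r[k] - Σ_{i≥1} s[i]·t[k-i]) / s[0]: t[0] = r[0] / s[0] = 2 / 2 = 1; t[1] = (r[1] - 5×1) / s[0] = (9 - 5×1) / 2 = 2. So t = [1, 2]. Forward-check [2, 5, 5] * [1, 2]: r[0] = 2×1 = 2; r[1] = 2×2 + 5×1 = 9; r[2] = 5×2 + 5×1 = 15; r[3] = 5×2 = 10 → [2, 9, 15, 10] ✓

[1, 2]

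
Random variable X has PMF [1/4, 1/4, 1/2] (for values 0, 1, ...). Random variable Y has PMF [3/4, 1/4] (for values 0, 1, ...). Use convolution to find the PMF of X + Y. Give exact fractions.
P(X+Y=k) = Σ_i P(X=i)·P(Y=k-i) — a convolution of [1/4, 1/4, 1/2] and [3/4, 1/4]. P(X+Y=0) = (1/4)×(3/4) = 3/16; P(X+Y=1) = (1/4)×(1/4) + (1/4)×(3/4) = 1/16 + 3/16 = 1/4; P(X+Y=2) = (1/4)×(1/4) + (1/2)×(3/4) = 1/16 + 3/8 = 7/16; P(X+Y=3) = (1/2)×(1/4) = 1/8. PMF: [3/16, 1/4, 7/16, 1/8] (sums to 1 ✓)

[3/16, 1/4, 7/16, 1/8]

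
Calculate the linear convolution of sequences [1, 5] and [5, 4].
y[0] = 1×5 = 5; y[1] = 1×4 + 5×5 = 29; y[2] = 5×4 = 20

[5, 29, 20]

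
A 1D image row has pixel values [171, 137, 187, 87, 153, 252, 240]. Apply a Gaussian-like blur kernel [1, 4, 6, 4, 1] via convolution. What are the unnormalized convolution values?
Convolve image row [171, 137, 187, 87, 153, 252, 240] with kernel [1, 4, 6, 4, 1]: y[0] = 171×1 = 171; y[1] = 171×4 + 137×1 = 821; y[2] = 171×6 + 137×4 + 187×1 = 1761; y[3] = 171×4 + 137×6 + 187×4 + 87×1 = 2341; y[4] = 171×1 + 137×4 + 187×6 + 87×4 + 153×1 = 2342; y[5] = 137×1 + 187×4 + 87×6 + 153×4 + 252×1 = 2271; y[6] = 187×1 + 87×4 + 153×6 + 252×4 + 240×1 = 2701; y[7] = 87×1 + 153×4 + 252×6 + 240×4 = 3171; y[8] = 153×1 + 252×4 + 240×6 = 2601; y[9] = 252×1 + 240×4 = 1212; y[10] = 240×1 = 240 → [171, 821, 1761, 2341, 2342, 2271, 2701, 3171, 2601, 1212, 240]. Normalization factor = sum(kernel) = 16.

[171, 821, 1761, 2341, 2342, 2271, 2701, 3171, 2601, 1212, 240]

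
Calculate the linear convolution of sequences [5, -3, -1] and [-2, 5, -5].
y[0] = 5×-2 = -10; y[1] = 5×5 + -3×-2 = 31; y[2] = 5×-5 + -3×5 + -1×-2 = -38; y[3] = -3×-5 + -1×5 = 10; y[4] = -1×-5 = 5

[-10, 31, -38, 10, 5]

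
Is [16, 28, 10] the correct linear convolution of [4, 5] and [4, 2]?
Recompute linear convolution of [4, 5] and [4, 2]: y[0] = 4×4 = 16; y[1] = 4×2 + 5×4 = 28; y[2] = 5×2 = 10 → [16, 28, 10]. Given [16, 28, 10] matches, so answer: Yes

Yes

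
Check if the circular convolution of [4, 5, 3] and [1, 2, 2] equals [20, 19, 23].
Recompute circular convolution of [4, 5, 3] and [1, 2, 2]: y[0] = 4×1 + 5×2 + 3×2 = 20; y[1] = 4×2 + 5×1 + 3×2 = 19; y[2] = 4×2 + 5×2 + 3×1 = 21 → [20, 19, 21]. Compare to given [20, 19, 23]: they differ at index 2: given 23, correct 21, so answer: No

No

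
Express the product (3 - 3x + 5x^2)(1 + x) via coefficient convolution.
Ascending coefficients: a = [3, -3, 5], b = [1, 1]. c[0] = 3×1 = 3; c[1] = 3×1 + -3×1 = 0; c[2] = -3×1 + 5×1 = 2; c[3] = 5×1 = 5. Result coefficients: [3, 0, 2, 5] → 3 + 2x^2 + 5x^3

3 + 2x^2 + 5x^3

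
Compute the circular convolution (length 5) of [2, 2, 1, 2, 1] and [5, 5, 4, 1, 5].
Use y[k] = Σ_j a[j]·b[(k-j) mod 5]. y[0] = 2×5 + 2×5 + 1×1 + 2×4 + 1×5 = 34; y[1] = 2×5 + 2×5 + 1×5 + 2×1 + 1×4 = 31; y[2] = 2×4 + 2×5 + 1×5 + 2×5 + 1×1 = 34; y[3] = 2×1 + 2×4 + 1×5 + 2×5 + 1×5 = 30; y[4] = 2×5 + 2×1 + 1×4 + 2×5 + 1×5 = 31. Result: [34, 31, 34, 30, 31]

[34, 31, 34, 30, 31]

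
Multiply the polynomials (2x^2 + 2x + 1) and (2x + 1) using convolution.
Ascending coefficients: a = [1, 2, 2], b = [1, 2]. c[0] = 1×1 = 1; c[1] = 1×2 + 2×1 = 4; c[2] = 2×2 + 2×1 = 6; c[3] = 2×2 = 4. Result coefficients: [1, 4, 6, 4] → 4x^3 + 6x^2 + 4x + 1

4x^3 + 6x^2 + 4x + 1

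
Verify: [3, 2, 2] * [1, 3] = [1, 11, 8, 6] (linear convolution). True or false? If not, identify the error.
Recompute linear convolution of [3, 2, 2] and [1, 3]: y[0] = 3×1 = 3; y[1] = 3×3 + 2×1 = 11; y[2] = 2×3 + 2×1 = 8; y[3] = 2×3 = 6 → [3, 11, 8, 6]. Compare to given [1, 11, 8, 6]: they differ at index 0: given 1, correct 3, so answer: No

No. Error at index 0: given 1, correct 3.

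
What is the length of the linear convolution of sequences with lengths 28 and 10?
Linear/full convolution length: m + n - 1 = 28 + 10 - 1 = 37

37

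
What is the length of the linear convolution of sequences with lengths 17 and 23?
Linear/full convolution length: m + n - 1 = 17 + 23 - 1 = 39

39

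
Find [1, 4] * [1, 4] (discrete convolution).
y[0] = 1×1 = 1; y[1] = 1×4 + 4×1 = 8; y[2] = 4×4 = 16

[1, 8, 16]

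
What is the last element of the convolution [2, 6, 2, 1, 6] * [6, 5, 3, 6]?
Use y[k] = Σ_i a[i]·b[k-i] at k=7. y[7] = 6×6 = 36

36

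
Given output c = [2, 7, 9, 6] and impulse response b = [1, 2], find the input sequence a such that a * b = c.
Deconvolve c=[2, 7, 9, 6] by b=[1, 2]. Since b[0]=1, solve forward: a[0] = c[0] / 1 = 2; a[1] = (c[1] - 2×2) / 1 = 3; a[2] = (c[2] - 3×2) / 1 = 3. So a = [2, 3, 3]. Check by forward convolution: c[0] = 2×1 = 2; c[1] = 2×2 + 3×1 = 7; c[2] = 3×2 + 3×1 = 9; c[3] = 3×2 = 6

[2, 3, 3]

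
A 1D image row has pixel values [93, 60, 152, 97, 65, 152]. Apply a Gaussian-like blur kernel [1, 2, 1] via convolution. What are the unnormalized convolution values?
Convolve image row [93, 60, 152, 97, 65, 152] with kernel [1, 2, 1]: y[0] = 93×1 = 93; y[1] = 93×2 + 60×1 = 246; y[2] = 93×1 + 60×2 + 152×1 = 365; y[3] = 60×1 + 152×2 + 97×1 = 461; y[4] = 152×1 + 97×2 + 65×1 = 411; y[5] = 97×1 + 65×2 + 152×1 = 379; y[6] = 65×1 + 152×2 = 369; y[7] = 152×1 = 152 → [93, 246, 365, 461, 411, 379, 369, 152]. Normalization factor = sum(kernel) = 4.

[93, 246, 365, 461, 411, 379, 369, 152]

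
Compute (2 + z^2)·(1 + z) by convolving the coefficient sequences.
Ascending coefficients: a = [2, 0, 1], b = [1, 1]. c[0] = 2×1 = 2; c[1] = 2×1 + 0×1 = 2; c[2] = 0×1 + 1×1 = 1; c[3] = 1×1 = 1. Result coefficients: [2, 2, 1, 1] → 2 + 2z + z^2 + z^3

2 + 2z + z^2 + z^3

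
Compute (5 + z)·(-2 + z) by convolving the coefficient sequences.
Ascending coefficients: a = [5, 1], b = [-2, 1]. c[0] = 5×-2 = -10; c[1] = 5×1 + 1×-2 = 3; c[2] = 1×1 = 1. Result coefficients: [-10, 3, 1] → -10 + 3z + z^2

-10 + 3z + z^2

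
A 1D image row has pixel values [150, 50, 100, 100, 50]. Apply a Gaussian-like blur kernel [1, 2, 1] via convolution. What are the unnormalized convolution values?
Convolve image row [150, 50, 100, 100, 50] with kernel [1, 2, 1]: y[0] = 150×1 = 150; y[1] = 150×2 + 50×1 = 350; y[2] = 150×1 + 50×2 + 100×1 = 350; y[3] = 50×1 + 100×2 + 100×1 = 350; y[4] = 100×1 + 100×2 + 50×1 = 350; y[5] = 100×1 + 50×2 = 200; y[6] = 50×1 = 50 → [150, 350, 350, 350, 350, 200, 50]. Normalization factor = sum(kernel) = 4.

[150, 350, 350, 350, 350, 200, 50]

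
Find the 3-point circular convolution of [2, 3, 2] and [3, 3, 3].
Use y[k] = Σ_j f[j]·g[(k-j) mod 3]. y[0] = 2×3 + 3×3 + 2×3 = 21; y[1] = 2×3 + 3×3 + 2×3 = 21; y[2] = 2×3 + 3×3 + 2×3 = 21. Result: [21, 21, 21]

[21, 21, 21]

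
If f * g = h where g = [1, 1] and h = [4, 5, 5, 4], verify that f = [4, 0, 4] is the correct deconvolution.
Forward-compute [4, 0, 4] * [1, 1]: h[0] = 4×1 = 4; h[1] = 4×1 + 0×1 = 4; h[2] = 0×1 + 4×1 = 4; h[3] = 4×1 = 4 → [4, 4, 4, 4]. Does not match given h = [4, 5, 5, 4].

Not verified. [4, 0, 4] * [1, 1] = [4, 4, 4, 4], which differs from [4, 5, 5, 4] at index 1.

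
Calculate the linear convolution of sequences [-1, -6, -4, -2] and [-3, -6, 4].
y[0] = -1×-3 = 3; y[1] = -1×-6 + -6×-3 = 24; y[2] = -1×4 + -6×-6 + -4×-3 = 44; y[3] = -6×4 + -4×-6 + -2×-3 = 6; y[4] = -4×4 + -2×-6 = -4; y[5] = -2×4 = -8

[3, 24, 44, 6, -4, -8]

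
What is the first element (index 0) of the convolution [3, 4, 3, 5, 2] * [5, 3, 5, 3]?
Use y[k] = Σ_i a[i]·b[k-i] at k=0. y[0] = 3×5 = 15

15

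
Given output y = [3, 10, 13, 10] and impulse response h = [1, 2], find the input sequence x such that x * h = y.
Deconvolve y=[3, 10, 13, 10] by h=[1, 2]. Since h[0]=1, solve forward: x[0] = y[0] / 1 = 3; x[1] = (y[1] - 3×2) / 1 = 4; x[2] = (y[2] - 4×2) / 1 = 5. So x = [3, 4, 5]. Check by forward convolution: y[0] = 3×1 = 3; y[1] = 3×2 + 4×1 = 10; y[2] = 4×2 + 5×1 = 13; y[3] = 5×2 = 10

[3, 4, 5]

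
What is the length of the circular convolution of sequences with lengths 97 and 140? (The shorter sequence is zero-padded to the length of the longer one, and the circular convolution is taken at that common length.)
Circular convolution (zero-padding the shorter input) has length max(m, n) = max(97, 140) = 140

140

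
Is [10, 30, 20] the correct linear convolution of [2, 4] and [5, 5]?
Recompute linear convolution of [2, 4] and [5, 5]: y[0] = 2×5 = 10; y[1] = 2×5 + 4×5 = 30; y[2] = 4×5 = 20 → [10, 30, 20]. Given [10, 30, 20] matches, so answer: Yes

Yes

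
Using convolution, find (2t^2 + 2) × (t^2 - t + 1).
Ascending coefficients: a = [2, 0, 2], b = [1, -1, 1]. c[0] = 2×1 = 2; c[1] = 2×-1 + 0×1 = -2; c[2] = 2×1 + 0×-1 + 2×1 = 4; c[3] = 0×1 + 2×-1 = -2; c[4] = 2×1 = 2. Result coefficients: [2, -2, 4, -2, 2] → 2t^4 - 2t^3 + 4t^2 - 2t + 2

2t^4 - 2t^3 + 4t^2 - 2t + 2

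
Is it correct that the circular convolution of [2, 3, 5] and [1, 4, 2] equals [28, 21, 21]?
Recompute circular convolution of [2, 3, 5] and [1, 4, 2]: y[0] = 2×1 + 3×2 + 5×4 = 28; y[1] = 2×4 + 3×1 + 5×2 = 21; y[2] = 2×2 + 3×4 + 5×1 = 21 → [28, 21, 21]. Given [28, 21, 21] matches, so answer: Yes

Yes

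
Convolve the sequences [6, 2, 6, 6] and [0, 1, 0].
y[0] = 6×0 = 0; y[1] = 6×1 + 2×0 = 6; y[2] = 6×0 + 2×1 + 6×0 = 2; y[3] = 2×0 + 6×1 + 6×0 = 6; y[4] = 6×0 + 6×1 = 6; y[5] = 6×0 = 0

[0, 6, 2, 6, 6, 0]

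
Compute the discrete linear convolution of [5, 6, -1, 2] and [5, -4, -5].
y[0] = 5×5 = 25; y[1] = 5×-4 + 6×5 = 10; y[2] = 5×-5 + 6×-4 + -1×5 = -54; y[3] = 6×-5 + -1×-4 + 2×5 = -16; y[4] = -1×-5 + 2×-4 = -3; y[5] = 2×-5 = -10

[25, 10, -54, -16, -3, -10]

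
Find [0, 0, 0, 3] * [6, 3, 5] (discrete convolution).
y[0] = 0×6 = 0; y[1] = 0×3 + 0×6 = 0; y[2] = 0×5 + 0×3 + 0×6 = 0; y[3] = 0×5 + 0×3 + 3×6 = 18; y[4] = 0×5 + 3×3 = 9; y[5] = 3×5 = 15

[0, 0, 0, 18, 9, 15]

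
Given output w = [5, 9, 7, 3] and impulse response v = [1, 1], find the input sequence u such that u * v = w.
Deconvolve w=[5, 9, 7, 3] by v=[1, 1]. Since v[0]=1, solve forward: u[0] = w[0] / 1 = 5; u[1] = (w[1] - 5×1) / 1 = 4; u[2] = (w[2] - 4×1) / 1 = 3. So u = [5, 4, 3]. Check by forward convolution: w[0] = 5×1 = 5; w[1] = 5×1 + 4×1 = 9; w[2] = 4×1 + 3×1 = 7; w[3] = 3×1 = 3

[5, 4, 3]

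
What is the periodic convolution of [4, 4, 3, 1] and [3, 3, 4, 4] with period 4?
Use y[k] = Σ_j a[j]·b[(k-j) mod 4]. y[0] = 4×3 + 4×4 + 3×4 + 1×3 = 43; y[1] = 4×3 + 4×3 + 3×4 + 1×4 = 40; y[2] = 4×4 + 4×3 + 3×3 + 1×4 = 41; y[3] = 4×4 + 4×4 + 3×3 + 1×3 = 44. Result: [43, 40, 41, 44]

[43, 40, 41, 44]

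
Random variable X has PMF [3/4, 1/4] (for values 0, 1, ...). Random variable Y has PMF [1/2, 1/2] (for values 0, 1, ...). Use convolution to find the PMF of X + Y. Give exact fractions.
P(X+Y=k) = Σ_i P(X=i)·P(Y=k-i) — a convolution of [3/4, 1/4] and [1/2, 1/2]. P(X+Y=0) = (3/4)×(1/2) = 3/8; P(X+Y=1) = (3/4)×(1/2) + (1/4)×(1/2) = 3/8 + 1/8 = 1/2; P(X+Y=2) = (1/4)×(1/2) = 1/8. PMF: [3/8, 1/2, 1/8] (sums to 1 ✓)

[3/8, 1/2, 1/8]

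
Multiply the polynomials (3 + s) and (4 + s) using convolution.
Ascending coefficients: a = [3, 1], b = [4, 1]. c[0] = 3×4 = 12; c[1] = 3×1 + 1×4 = 7; c[2] = 1×1 = 1. Result coefficients: [12, 7, 1] → 12 + 7s + s^2

12 + 7s + s^2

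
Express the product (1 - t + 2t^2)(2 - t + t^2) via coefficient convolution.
Ascending coefficients: a = [1, -1, 2], b = [2, -1, 1]. c[0] = 1×2 = 2; c[1] = 1×-1 + -1×2 = -3; c[2] = 1×1 + -1×-1 + 2×2 = 6; c[3] = -1×1 + 2×-1 = -3; c[4] = 2×1 = 2. Result coefficients: [2, -3, 6, -3, 2] → 2 - 3t + 6t^2 - 3t^3 + 2t^4

2 - 3t + 6t^2 - 3t^3 + 2t^4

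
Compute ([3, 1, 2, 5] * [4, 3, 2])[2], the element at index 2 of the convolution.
Use y[k] = Σ_i a[i]·b[k-i] at k=2. y[2] = 3×2 + 1×3 + 2×4 = 17

17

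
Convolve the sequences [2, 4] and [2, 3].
y[0] = 2×2 = 4; y[1] = 2×3 + 4×2 = 14; y[2] = 4×3 = 12

[4, 14, 12]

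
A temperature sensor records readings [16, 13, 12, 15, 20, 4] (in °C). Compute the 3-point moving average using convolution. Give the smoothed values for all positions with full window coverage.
3-point moving average kernel = [1, 1, 1]. Apply in 'valid' mode (full window coverage): avg[0] = (16 + 13 + 12) / 3 = 13.67; avg[1] = (13 + 12 + 15) / 3 = 13.33; avg[2] = (12 + 15 + 20) / 3 = 15.67; avg[3] = (15 + 20 + 4) / 3 = 13.0. Smoothed values: [13.67, 13.33, 15.67, 13.0]

[13.67, 13.33, 15.67, 13.0]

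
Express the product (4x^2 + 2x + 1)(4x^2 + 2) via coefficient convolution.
Ascending coefficients: a = [1, 2, 4], b = [2, 0, 4]. c[0] = 1×2 = 2; c[1] = 1×0 + 2×2 = 4; c[2] = 1×4 + 2×0 + 4×2 = 12; c[3] = 2×4 + 4×0 = 8; c[4] = 4×4 = 16. Result coefficients: [2, 4, 12, 8, 16] → 16x^4 + 8x^3 + 12x^2 + 4x + 2

16x^4 + 8x^3 + 12x^2 + 4x + 2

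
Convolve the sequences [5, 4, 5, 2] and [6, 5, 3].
y[0] = 5×6 = 30; y[1] = 5×5 + 4×6 = 49; y[2] = 5×3 + 4×5 + 5×6 = 65; y[3] = 4×3 + 5×5 + 2×6 = 49; y[4] = 5×3 + 2×5 = 25; y[5] = 2×3 = 6

[30, 49, 65, 49, 25, 6]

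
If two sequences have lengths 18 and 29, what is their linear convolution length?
Linear/full convolution length: m + n - 1 = 18 + 29 - 1 = 46

46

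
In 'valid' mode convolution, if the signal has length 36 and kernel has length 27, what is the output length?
'Valid' mode counts only positions where the kernel fully overlaps the signal: m - n + 1 = 36 - 27 + 1 = 10

10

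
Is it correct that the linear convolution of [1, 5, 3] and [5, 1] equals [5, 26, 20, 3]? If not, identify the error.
Recompute linear convolution of [1, 5, 3] and [5, 1]: y[0] = 1×5 = 5; y[1] = 1×1 + 5×5 = 26; y[2] = 5×1 + 3×5 = 20; y[3] = 3×1 = 3 → [5, 26, 20, 3]. Given [5, 26, 20, 3] matches, so answer: Yes

Yes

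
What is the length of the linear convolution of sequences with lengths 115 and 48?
Linear/full convolution length: m + n - 1 = 115 + 48 - 1 = 162

162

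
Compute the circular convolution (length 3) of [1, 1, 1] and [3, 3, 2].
Use y[k] = Σ_j u[j]·v[(k-j) mod 3]. y[0] = 1×3 + 1×2 + 1×3 = 8; y[1] = 1×3 + 1×3 + 1×2 = 8; y[2] = 1×2 + 1×3 + 1×3 = 8. Result: [8, 8, 8]

[8, 8, 8]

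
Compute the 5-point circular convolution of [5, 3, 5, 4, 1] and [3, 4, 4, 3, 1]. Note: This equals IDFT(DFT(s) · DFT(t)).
Either evaluate y[k] = Σ_j s[j]·t[(k-j) mod 5] directly, or use IDFT(DFT(s) · DFT(t)). y[0] = 5×3 + 3×1 + 5×3 + 4×4 + 1×4 = 53; y[1] = 5×4 + 3×3 + 5×1 + 4×3 + 1×4 = 50; y[2] = 5×4 + 3×4 + 5×3 + 4×1 + 1×3 = 54; y[3] = 5×3 + 3×4 + 5×4 + 4×3 + 1×1 = 60; y[4] = 5×1 + 3×3 + 5×4 + 4×4 + 1×3 = 53. Result: [53, 50, 54, 60, 53]

[53, 50, 54, 60, 53]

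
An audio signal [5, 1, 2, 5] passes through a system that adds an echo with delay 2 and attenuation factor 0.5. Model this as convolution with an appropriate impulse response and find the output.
Direct-path + delayed-attenuated-path model → impulse response h = [1, 0, 0.5] (1 at lag 0, 0.5 at lag 2). Output y[n] = x[n] + 0.5·x[n - 2] (with x[n] = 0 outside 0..3): y[0] = 5 + 0.5×0 = 5; y[1] = 1 + 0.5×0 = 1; y[2] = 2 + 0.5×5 = 4.5; y[3] = 5 + 0.5×1 = 5.5; y[4] = 0 + 0.5×2 = 1.0; y[5] = 0 + 0.5×5 = 2.5. So y = [5, 1, 4.5, 5.5, 1.0, 2.5]

[5, 1, 4.5, 5.5, 1.0, 2.5]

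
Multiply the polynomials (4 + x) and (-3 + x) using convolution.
Ascending coefficients: a = [4, 1], b = [-3, 1]. c[0] = 4×-3 = -12; c[1] = 4×1 + 1×-3 = 1; c[2] = 1×1 = 1. Result coefficients: [-12, 1, 1] → -12 + x + x^2

-12 + x + x^2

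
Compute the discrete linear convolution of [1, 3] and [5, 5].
y[0] = 1×5 = 5; y[1] = 1×5 + 3×5 = 20; y[2] = 3×5 = 15

[5, 20, 15]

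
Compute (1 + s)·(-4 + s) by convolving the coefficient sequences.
Ascending coefficients: a = [1, 1], b = [-4, 1]. c[0] = 1×-4 = -4; c[1] = 1×1 + 1×-4 = -3; c[2] = 1×1 = 1. Result coefficients: [-4, -3, 1] → -4 - 3s + s^2

-4 - 3s + s^2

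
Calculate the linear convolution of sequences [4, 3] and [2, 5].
y[0] = 4×2 = 8; y[1] = 4×5 + 3×2 = 26; y[2] = 3×5 = 15

[8, 26, 15]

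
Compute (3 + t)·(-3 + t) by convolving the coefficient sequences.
Ascending coefficients: a = [3, 1], b = [-3, 1]. c[0] = 3×-3 = -9; c[1] = 3×1 + 1×-3 = 0; c[2] = 1×1 = 1. Result coefficients: [-9, 0, 1] → -9 + t^2

-9 + t^2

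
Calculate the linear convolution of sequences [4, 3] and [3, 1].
y[0] = 4×3 = 12; y[1] = 4×1 + 3×3 = 13; y[2] = 3×1 = 3

[12, 13, 3]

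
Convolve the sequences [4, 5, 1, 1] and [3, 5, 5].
y[0] = 4×3 = 12; y[1] = 4×5 + 5×3 = 35; y[2] = 4×5 + 5×5 + 1×3 = 48; y[3] = 5×5 + 1×5 + 1×3 = 33; y[4] = 1×5 + 1×5 = 10; y[5] = 1×5 = 5

[12, 35, 48, 33, 10, 5]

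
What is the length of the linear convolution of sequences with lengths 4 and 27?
Linear/full convolution length: m + n - 1 = 4 + 27 - 1 = 30

30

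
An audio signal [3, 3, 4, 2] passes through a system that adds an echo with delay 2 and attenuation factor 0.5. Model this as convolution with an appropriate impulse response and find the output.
Direct-path + delayed-attenuated-path model → impulse response h = [1, 0, 0.5] (1 at lag 0, 0.5 at lag 2). Output y[n] = x[n] + 0.5·x[n - 2] (with x[n] = 0 outside 0..3): y[0] = 3 + 0.5×0 = 3; y[1] = 3 + 0.5×0 = 3; y[2] = 4 + 0.5×3 = 5.5; y[3] = 2 + 0.5×3 = 3.5; y[4] = 0 + 0.5×4 = 2.0; y[5] = 0 + 0.5×2 = 1.0. So y = [3, 3, 5.5, 3.5, 2.0, 1.0]

[3, 3, 5.5, 3.5, 2.0, 1.0]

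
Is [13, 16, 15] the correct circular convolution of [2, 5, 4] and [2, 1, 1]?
Recompute circular convolution of [2, 5, 4] and [2, 1, 1]: y[0] = 2×2 + 5×1 + 4×1 = 13; y[1] = 2×1 + 5×2 + 4×1 = 16; y[2] = 2×1 + 5×1 + 4×2 = 15 → [13, 16, 15]. Given [13, 16, 15] matches, so answer: Yes

Yes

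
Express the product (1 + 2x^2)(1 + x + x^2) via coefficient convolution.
Ascending coefficients: a = [1, 0, 2], b = [1, 1, 1]. c[0] = 1×1 = 1; c[1] = 1×1 + 0×1 = 1; c[2] = 1×1 + 0×1 + 2×1 = 3; c[3] = 0×1 + 2×1 = 2; c[4] = 2×1 = 2. Result coefficients: [1, 1, 3, 2, 2] → 1 + x + 3x^2 + 2x^3 + 2x^4

1 + x + 3x^2 + 2x^3 + 2x^4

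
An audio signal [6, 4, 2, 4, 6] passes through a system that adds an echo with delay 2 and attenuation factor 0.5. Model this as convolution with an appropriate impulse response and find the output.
Direct-path + delayed-attenuated-path model → impulse response h = [1, 0, 0.5] (1 at lag 0, 0.5 at lag 2). Output y[n] = x[n] + 0.5·x[n - 2] (with x[n] = 0 outside 0..4): y[0] = 6 + 0.5×0 = 6; y[1] = 4 + 0.5×0 = 4; y[2] = 2 + 0.5×6 = 5.0; y[3] = 4 + 0.5×4 = 6.0; y[4] = 6 + 0.5×2 = 7.0; y[5] = 0 + 0.5×4 = 2.0; y[6] = 0 + 0.5×6 = 3.0. So y = [6, 4, 5.0, 6.0, 7.0, 2.0, 3.0]

[6, 4, 5.0, 6.0, 7.0, 2.0, 3.0]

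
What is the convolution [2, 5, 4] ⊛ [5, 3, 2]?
y[0] = 2×5 = 10; y[1] = 2×3 + 5×5 = 31; y[2] = 2×2 + 5×3 + 4×5 = 39; y[3] = 5×2 + 4×3 = 22; y[4] = 4×2 = 8

[10, 31, 39, 22, 8]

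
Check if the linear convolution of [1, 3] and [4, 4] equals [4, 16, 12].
Recompute linear convolution of [1, 3] and [4, 4]: y[0] = 1×4 = 4; y[1] = 1×4 + 3×4 = 16; y[2] = 3×4 = 12 → [4, 16, 12]. Given [4, 16, 12] matches, so answer: Yes

Yes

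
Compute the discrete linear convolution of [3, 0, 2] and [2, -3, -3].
y[0] = 3×2 = 6; y[1] = 3×-3 + 0×2 = -9; y[2] = 3×-3 + 0×-3 + 2×2 = -5; y[3] = 0×-3 + 2×-3 = -6; y[4] = 2×-3 = -6

[6, -9, -5, -6, -6]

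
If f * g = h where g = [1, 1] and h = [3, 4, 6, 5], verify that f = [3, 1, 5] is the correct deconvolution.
Forward-compute [3, 1, 5] * [1, 1]: h[0] = 3×1 = 3; h[1] = 3×1 + 1×1 = 4; h[2] = 1×1 + 5×1 = 6; h[3] = 5×1 = 5 → [3, 4, 6, 5]. Matches given h = [3, 4, 6, 5], so verified.

Verified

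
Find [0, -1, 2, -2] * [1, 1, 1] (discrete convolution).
y[0] = 0×1 = 0; y[1] = 0×1 + -1×1 = -1; y[2] = 0×1 + -1×1 + 2×1 = 1; y[3] = -1×1 + 2×1 + -2×1 = -1; y[4] = 2×1 + -2×1 = 0; y[5] = -2×1 = -2

[0, -1, 1, -1, 0, -2]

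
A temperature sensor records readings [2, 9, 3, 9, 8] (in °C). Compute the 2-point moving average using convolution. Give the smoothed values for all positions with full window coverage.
2-point moving average kernel = [1, 1]. Apply in 'valid' mode (full window coverage): avg[0] = (2 + 9) / 2 = 5.5; avg[1] = (9 + 3) / 2 = 6.0; avg[2] = (3 + 9) / 2 = 6.0; avg[3] = (9 + 8) / 2 = 8.5. Smoothed values: [5.5, 6.0, 6.0, 8.5]

[5.5, 6.0, 6.0, 8.5]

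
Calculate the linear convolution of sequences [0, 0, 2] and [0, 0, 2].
y[0] = 0×0 = 0; y[1] = 0×0 + 0×0 = 0; y[2] = 0×2 + 0×0 + 2×0 = 0; y[3] = 0×2 + 2×0 = 0; y[4] = 2×2 = 4

[0, 0, 0, 0, 4]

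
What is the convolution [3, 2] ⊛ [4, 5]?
y[0] = 3×4 = 12; y[1] = 3×5 + 2×4 = 23; y[2] = 2×5 = 10

[12, 23, 10]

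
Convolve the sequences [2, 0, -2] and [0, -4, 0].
y[0] = 2×0 = 0; y[1] = 2×-4 + 0×0 = -8; y[2] = 2×0 + 0×-4 + -2×0 = 0; y[3] = 0×0 + -2×-4 = 8; y[4] = -2×0 = 0

[0, -8, 0, 8, 0]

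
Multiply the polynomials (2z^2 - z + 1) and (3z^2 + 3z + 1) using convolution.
Ascending coefficients: a = [1, -1, 2], b = [1, 3, 3]. c[0] = 1×1 = 1; c[1] = 1×3 + -1×1 = 2; c[2] = 1×3 + -1×3 + 2×1 = 2; c[3] = -1×3 + 2×3 = 3; c[4] = 2×3 = 6. Result coefficients: [1, 2, 2, 3, 6] → 6z^4 + 3z^3 + 2z^2 + 2z + 1

6z^4 + 3z^3 + 2z^2 + 2z + 1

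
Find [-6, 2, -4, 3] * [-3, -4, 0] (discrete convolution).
y[0] = -6×-3 = 18; y[1] = -6×-4 + 2×-3 = 18; y[2] = -6×0 + 2×-4 + -4×-3 = 4; y[3] = 2×0 + -4×-4 + 3×-3 = 7; y[4] = -4×0 + 3×-4 = -12; y[5] = 3×0 = 0

[18, 18, 4, 7, -12, 0]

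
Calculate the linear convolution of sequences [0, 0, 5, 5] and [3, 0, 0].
y[0] = 0×3 = 0; y[1] = 0×0 + 0×3 = 0; y[2] = 0×0 + 0×0 + 5×3 = 15; y[3] = 0×0 + 5×0 + 5×3 = 15; y[4] = 5×0 + 5×0 = 0; y[5] = 5×0 = 0

[0, 0, 15, 15, 0, 0]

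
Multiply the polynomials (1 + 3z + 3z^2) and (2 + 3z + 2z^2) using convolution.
Ascending coefficients: a = [1, 3, 3], b = [2, 3, 2]. c[0] = 1×2 = 2; c[1] = 1×3 + 3×2 = 9; c[2] = 1×2 + 3×3 + 3×2 = 17; c[3] = 3×2 + 3×3 = 15; c[4] = 3×2 = 6. Result coefficients: [2, 9, 17, 15, 6] → 2 + 9z + 17z^2 + 15z^3 + 6z^4

2 + 9z + 17z^2 + 15z^3 + 6z^4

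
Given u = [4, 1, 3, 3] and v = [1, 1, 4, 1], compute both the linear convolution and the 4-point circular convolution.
Linear: y_lin[0] = 4×1 = 4; y_lin[1] = 4×1 + 1×1 = 5; y_lin[2] = 4×4 + 1×1 + 3×1 = 20; y_lin[3] = 4×1 + 1×4 + 3×1 + 3×1 = 14; y_lin[4] = 1×1 + 3×4 + 3×1 = 16; y_lin[5] = 3×1 + 3×4 = 15; y_lin[6] = 3×1 = 3 → [4, 5, 20, 14, 16, 15, 3]. Circular (length 4): y[0] = 4×1 + 1×1 + 3×4 + 3×1 = 20; y[1] = 4×1 + 1×1 + 3×1 + 3×4 = 20; y[2] = 4×4 + 1×1 + 3×1 + 3×1 = 23; y[3] = 4×1 + 1×4 + 3×1 + 3×1 = 14 → [20, 20, 23, 14]

Linear: [4, 5, 20, 14, 16, 15, 3], Circular: [20, 20, 23, 14]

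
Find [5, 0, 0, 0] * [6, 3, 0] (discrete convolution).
y[0] = 5×6 = 30; y[1] = 5×3 + 0×6 = 15; y[2] = 5×0 + 0×3 + 0×6 = 0; y[3] = 0×0 + 0×3 + 0×6 = 0; y[4] = 0×0 + 0×3 = 0; y[5] = 0×0 = 0

[30, 15, 0, 0, 0, 0]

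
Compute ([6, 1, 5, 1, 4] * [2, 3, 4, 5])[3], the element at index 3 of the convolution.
Use y[k] = Σ_i a[i]·b[k-i] at k=3. y[3] = 6×5 + 1×4 + 5×3 + 1×2 = 51

51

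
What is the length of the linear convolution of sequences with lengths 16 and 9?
Linear/full convolution length: m + n - 1 = 16 + 9 - 1 = 24

24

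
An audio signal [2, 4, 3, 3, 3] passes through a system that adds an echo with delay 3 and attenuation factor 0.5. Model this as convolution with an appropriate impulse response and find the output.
Direct-path + delayed-attenuated-path model → impulse response h = [1, 0, 0, 0.5] (1 at lag 0, 0.5 at lag 3). Output y[n] = x[n] + 0.5·x[n - 3] (with x[n] = 0 outside 0..4): y[0] = 2 + 0.5×0 = 2; y[1] = 4 + 0.5×0 = 4; y[2] = 3 + 0.5×0 = 3; y[3] = 3 + 0.5×2 = 4.0; y[4] = 3 + 0.5×4 = 5.0; y[5] = 0 + 0.5×3 = 1.5; y[6] = 0 + 0.5×3 = 1.5; y[7] = 0 + 0.5×3 = 1.5. So y = [2, 4, 3, 4.0, 5.0, 1.5, 1.5, 1.5]

[2, 4, 3, 4.0, 5.0, 1.5, 1.5, 1.5]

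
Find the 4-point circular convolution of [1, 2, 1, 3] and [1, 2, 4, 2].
Use y[k] = Σ_j x[j]·h[(k-j) mod 4]. y[0] = 1×1 + 2×2 + 1×4 + 3×2 = 15; y[1] = 1×2 + 2×1 + 1×2 + 3×4 = 18; y[2] = 1×4 + 2×2 + 1×1 + 3×2 = 15; y[3] = 1×2 + 2×4 + 1×2 + 3×1 = 15. Result: [15, 18, 15, 15]

[15, 18, 15, 15]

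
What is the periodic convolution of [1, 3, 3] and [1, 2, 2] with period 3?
Use y[k] = Σ_j s[j]·t[(k-j) mod 3]. y[0] = 1×1 + 3×2 + 3×2 = 13; y[1] = 1×2 + 3×1 + 3×2 = 11; y[2] = 1×2 + 3×2 + 3×1 = 11. Result: [13, 11, 11]

[13, 11, 11]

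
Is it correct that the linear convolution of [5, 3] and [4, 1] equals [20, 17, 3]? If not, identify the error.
Recompute linear convolution of [5, 3] and [4, 1]: y[0] = 5×4 = 20; y[1] = 5×1 + 3×4 = 17; y[2] = 3×1 = 3 → [20, 17, 3]. Given [20, 17, 3] matches, so answer: Yes

Yes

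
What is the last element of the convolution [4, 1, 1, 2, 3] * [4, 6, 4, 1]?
Use y[k] = Σ_i a[i]·b[k-i] at k=7. y[7] = 3×1 = 3

3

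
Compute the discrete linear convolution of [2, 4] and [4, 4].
y[0] = 2×4 = 8; y[1] = 2×4 + 4×4 = 24; y[2] = 4×4 = 16

[8, 24, 16]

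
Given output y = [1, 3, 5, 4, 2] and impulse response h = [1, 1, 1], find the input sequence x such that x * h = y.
Deconvolve y=[1, 3, 5, 4, 2] by h=[1, 1, 1]. Since h[0]=1, solve forward: x[0] = y[0] / 1 = 1; x[1] = (y[1] - 1×1) / 1 = 2; x[2] = (y[2] - 2×1 - 1×1) / 1 = 2. So x = [1, 2, 2]. Check by forward convolution: y[0] = 1×1 = 1; y[1] = 1×1 + 2×1 = 3; y[2] = 1×1 + 2×1 + 2×1 = 5; y[3] = 2×1 + 2×1 = 4; y[4] = 2×1 = 2

[1, 2, 2]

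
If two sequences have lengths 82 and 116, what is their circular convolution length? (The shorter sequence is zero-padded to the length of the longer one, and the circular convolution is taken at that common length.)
Circular convolution (zero-padding the shorter input) has length max(m, n) = max(82, 116) = 116

116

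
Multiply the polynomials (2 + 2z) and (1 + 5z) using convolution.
Ascending coefficients: a = [2, 2], b = [1, 5]. c[0] = 2×1 = 2; c[1] = 2×5 + 2×1 = 12; c[2] = 2×5 = 10. Result coefficients: [2, 12, 10] → 2 + 12z + 10z^2

2 + 12z + 10z^2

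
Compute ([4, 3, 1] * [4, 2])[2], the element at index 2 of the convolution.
Use y[k] = Σ_i a[i]·b[k-i] at k=2. y[2] = 3×2 + 1×4 = 10

10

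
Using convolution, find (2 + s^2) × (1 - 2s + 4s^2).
Ascending coefficients: a = [2, 0, 1], b = [1, -2, 4]. c[0] = 2×1 = 2; c[1] = 2×-2 + 0×1 = -4; c[2] = 2×4 + 0×-2 + 1×1 = 9; c[3] = 0×4 + 1×-2 = -2; c[4] = 1×4 = 4. Result coefficients: [2, -4, 9, -2, 4] → 2 - 4s + 9s^2 - 2s^3 + 4s^4

2 - 4s + 9s^2 - 2s^3 + 4s^4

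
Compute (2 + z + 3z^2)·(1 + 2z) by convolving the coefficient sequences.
Ascending coefficients: a = [2, 1, 3], b = [1, 2]. c[0] = 2×1 = 2; c[1] = 2×2 + 1×1 = 5; c[2] = 1×2 + 3×1 = 5; c[3] = 3×2 = 6. Result coefficients: [2, 5, 5, 6] → 2 + 5z + 5z^2 + 6z^3

2 + 5z + 5z^2 + 6z^3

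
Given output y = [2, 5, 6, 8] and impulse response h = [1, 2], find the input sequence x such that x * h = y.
Deconvolve y=[2, 5, 6, 8] by h=[1, 2]. Since h[0]=1, solve forward: x[0] = y[0] / 1 = 2; x[1] = (y[1] - 2×2) / 1 = 1; x[2] = (y[2] - 1×2) / 1 = 4. So x = [2, 1, 4]. Check by forward convolution: y[0] = 2×1 = 2; y[1] = 2×2 + 1×1 = 5; y[2] = 1×2 + 4×1 = 6; y[3] = 4×2 = 8

[2, 1, 4]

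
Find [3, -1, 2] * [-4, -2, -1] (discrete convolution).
y[0] = 3×-4 = -12; y[1] = 3×-2 + -1×-4 = -2; y[2] = 3×-1 + -1×-2 + 2×-4 = -9; y[3] = -1×-1 + 2×-2 = -3; y[4] = 2×-1 = -2

[-12, -2, -9, -3, -2]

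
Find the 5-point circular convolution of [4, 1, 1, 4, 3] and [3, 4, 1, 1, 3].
Use y[k] = Σ_j f[j]·g[(k-j) mod 5]. y[0] = 4×3 + 1×3 + 1×1 + 4×1 + 3×4 = 32; y[1] = 4×4 + 1×3 + 1×3 + 4×1 + 3×1 = 29; y[2] = 4×1 + 1×4 + 1×3 + 4×3 + 3×1 = 26; y[3] = 4×1 + 1×1 + 1×4 + 4×3 + 3×3 = 30; y[4] = 4×3 + 1×1 + 1×1 + 4×4 + 3×3 = 39. Result: [32, 29, 26, 30, 39]

[32, 29, 26, 30, 39]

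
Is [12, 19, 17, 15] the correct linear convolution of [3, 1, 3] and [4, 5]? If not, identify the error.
Recompute linear convolution of [3, 1, 3] and [4, 5]: y[0] = 3×4 = 12; y[1] = 3×5 + 1×4 = 19; y[2] = 1×5 + 3×4 = 17; y[3] = 3×5 = 15 → [12, 19, 17, 15]. Given [12, 19, 17, 15] matches, so answer: Yes

Yes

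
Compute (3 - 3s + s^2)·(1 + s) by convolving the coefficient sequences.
Ascending coefficients: a = [3, -3, 1], b = [1, 1]. c[0] = 3×1 = 3; c[1] = 3×1 + -3×1 = 0; c[2] = -3×1 + 1×1 = -2; c[3] = 1×1 = 1. Result coefficients: [3, 0, -2, 1] → 3 - 2s^2 + s^3

3 - 2s^2 + s^3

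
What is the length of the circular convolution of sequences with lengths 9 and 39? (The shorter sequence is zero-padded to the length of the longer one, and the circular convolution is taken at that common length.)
Circular convolution (zero-padding the shorter input) has length max(m, n) = max(9, 39) = 39

39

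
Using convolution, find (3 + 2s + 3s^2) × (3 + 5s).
Ascending coefficients: a = [3, 2, 3], b = [3, 5]. c[0] = 3×3 = 9; c[1] = 3×5 + 2×3 = 21; c[2] = 2×5 + 3×3 = 19; c[3] = 3×5 = 15. Result coefficients: [9, 21, 19, 15] → 9 + 21s + 19s^2 + 15s^3

9 + 21s + 19s^2 + 15s^3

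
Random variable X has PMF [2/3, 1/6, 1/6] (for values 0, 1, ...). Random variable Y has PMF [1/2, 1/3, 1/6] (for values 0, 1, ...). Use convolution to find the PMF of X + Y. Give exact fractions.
P(X+Y=k) = Σ_i P(X=i)·P(Y=k-i) — a convolution of [2/3, 1/6, 1/6] and [1/2, 1/3, 1/6]. P(X+Y=0) = (2/3)×(1/2) = 1/3; P(X+Y=1) = (2/3)×(1/3) + (1/6)×(1/2) = 2/9 + 1/12 = 11/36; P(X+Y=2) = (2/3)×(1/6) + (1/6)×(1/3) + (1/6)×(1/2) = 1/9 + 1/18 + 1/12 = 1/4; P(X+Y=3) = (1/6)×(1/6) + (1/6)×(1/3) = 1/36 + 1/18 = 1/12; P(X+Y=4) = (1/6)×(1/6) = 1/36. PMF: [1/3, 11/36, 1/4, 1/12, 1/36] (sums to 1 ✓)

[1/3, 11/36, 1/4, 1/12, 1/36]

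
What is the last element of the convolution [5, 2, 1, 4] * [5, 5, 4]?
Use y[k] = Σ_i a[i]·b[k-i] at k=5. y[5] = 4×4 = 16

16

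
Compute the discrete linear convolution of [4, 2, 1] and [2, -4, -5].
y[0] = 4×2 = 8; y[1] = 4×-4 + 2×2 = -12; y[2] = 4×-5 + 2×-4 + 1×2 = -26; y[3] = 2×-5 + 1×-4 = -14; y[4] = 1×-5 = -5

[8, -12, -26, -14, -5]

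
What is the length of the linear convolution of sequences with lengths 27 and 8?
Linear/full convolution length: m + n - 1 = 27 + 8 - 1 = 34

34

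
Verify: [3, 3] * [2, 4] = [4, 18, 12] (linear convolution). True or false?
Recompute linear convolution of [3, 3] and [2, 4]: y[0] = 3×2 = 6; y[1] = 3×4 + 3×2 = 18; y[2] = 3×4 = 12 → [6, 18, 12]. Compare to given [4, 18, 12]: they differ at index 0: given 4, correct 6, so answer: No

No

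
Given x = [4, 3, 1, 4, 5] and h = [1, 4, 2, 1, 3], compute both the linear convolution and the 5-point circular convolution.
Linear: y_lin[0] = 4×1 = 4; y_lin[1] = 4×4 + 3×1 = 19; y_lin[2] = 4×2 + 3×4 + 1×1 = 21; y_lin[3] = 4×1 + 3×2 + 1×4 + 4×1 = 18; y_lin[4] = 4×3 + 3×1 + 1×2 + 4×4 + 5×1 = 38; y_lin[5] = 3×3 + 1×1 + 4×2 + 5×4 = 38; y_lin[6] = 1×3 + 4×1 + 5×2 = 17; y_lin[7] = 4×3 + 5×1 = 17; y_lin[8] = 5×3 = 15 → [4, 19, 21, 18, 38, 38, 17, 17, 15]. Circular (length 5): y[0] = 4×1 + 3×3 + 1×1 + 4×2 + 5×4 = 42; y[1] = 4×4 + 3×1 + 1×3 + 4×1 + 5×2 = 36; y[2] = 4×2 + 3×4 + 1×1 + 4×3 + 5×1 = 38; y[3] = 4×1 + 3×2 + 1×4 + 4×1 + 5×3 = 33; y[4] = 4×3 + 3×1 + 1×2 + 4×4 + 5×1 = 38 → [42, 36, 38, 33, 38]

Linear: [4, 19, 21, 18, 38, 38, 17, 17, 15], Circular: [42, 36, 38, 33, 38]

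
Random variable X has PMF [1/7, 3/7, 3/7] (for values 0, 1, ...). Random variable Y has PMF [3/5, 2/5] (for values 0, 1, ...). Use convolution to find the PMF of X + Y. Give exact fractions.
P(X+Y=k) = Σ_i P(X=i)·P(Y=k-i) — a convolution of [1/7, 3/7, 3/7] and [3/5, 2/5]. P(X+Y=0) = (1/7)×(3/5) = 3/35; P(X+Y=1) = (1/7)×(2/5) + (3/7)×(3/5) = 2/35 + 9/35 = 11/35; P(X+Y=2) = (3/7)×(2/5) + (3/7)×(3/5) = 6/35 + 9/35 = 3/7; P(X+Y=3) = (3/7)×(2/5) = 6/35. PMF: [3/35, 11/35, 3/7, 6/35] (sums to 1 ✓)

[3/35, 11/35, 3/7, 6/35]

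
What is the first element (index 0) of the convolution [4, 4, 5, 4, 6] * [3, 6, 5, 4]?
Use y[k] = Σ_i a[i]·b[k-i] at k=0. y[0] = 4×3 = 12

12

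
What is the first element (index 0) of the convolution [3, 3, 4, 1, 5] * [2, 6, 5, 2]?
Use y[k] = Σ_i a[i]·b[k-i] at k=0. y[0] = 3×2 = 6

6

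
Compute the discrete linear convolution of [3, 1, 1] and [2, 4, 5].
y[0] = 3×2 = 6; y[1] = 3×4 + 1×2 = 14; y[2] = 3×5 + 1×4 + 1×2 = 21; y[3] = 1×5 + 1×4 = 9; y[4] = 1×5 = 5

[6, 14, 21, 9, 5]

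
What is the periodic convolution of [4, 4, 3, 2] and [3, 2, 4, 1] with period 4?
Use y[k] = Σ_j a[j]·b[(k-j) mod 4]. y[0] = 4×3 + 4×1 + 3×4 + 2×2 = 32; y[1] = 4×2 + 4×3 + 3×1 + 2×4 = 31; y[2] = 4×4 + 4×2 + 3×3 + 2×1 = 35; y[3] = 4×1 + 4×4 + 3×2 + 2×3 = 32. Result: [32, 31, 35, 32]

[32, 31, 35, 32]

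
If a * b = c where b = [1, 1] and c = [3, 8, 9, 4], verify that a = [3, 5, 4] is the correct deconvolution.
Forward-compute [3, 5, 4] * [1, 1]: c[0] = 3×1 = 3; c[1] = 3×1 + 5×1 = 8; c[2] = 5×1 + 4×1 = 9; c[3] = 4×1 = 4 → [3, 8, 9, 4]. Matches given c = [3, 8, 9, 4], so verified.

Verified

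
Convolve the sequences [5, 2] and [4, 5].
y[0] = 5×4 = 20; y[1] = 5×5 + 2×4 = 33; y[2] = 2×5 = 10

[20, 33, 10]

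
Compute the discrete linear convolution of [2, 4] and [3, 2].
y[0] = 2×3 = 6; y[1] = 2×2 + 4×3 = 16; y[2] = 4×2 = 8

[6, 16, 8]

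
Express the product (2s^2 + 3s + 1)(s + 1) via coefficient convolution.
Ascending coefficients: a = [1, 3, 2], b = [1, 1]. c[0] = 1×1 = 1; c[1] = 1×1 + 3×1 = 4; c[2] = 3×1 + 2×1 = 5; c[3] = 2×1 = 2. Result coefficients: [1, 4, 5, 2] → 2s^3 + 5s^2 + 4s + 1

2s^3 + 5s^2 + 4s + 1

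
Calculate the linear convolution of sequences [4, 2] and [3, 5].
y[0] = 4×3 = 12; y[1] = 4×5 + 2×3 = 26; y[2] = 2×5 = 10

[12, 26, 10]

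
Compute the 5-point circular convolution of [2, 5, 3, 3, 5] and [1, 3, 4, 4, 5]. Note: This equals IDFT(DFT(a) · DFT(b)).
Either evaluate y[k] = Σ_j a[j]·b[(k-j) mod 5] directly, or use IDFT(DFT(a) · DFT(b)). y[0] = 2×1 + 5×5 + 3×4 + 3×4 + 5×3 = 66; y[1] = 2×3 + 5×1 + 3×5 + 3×4 + 5×4 = 58; y[2] = 2×4 + 5×3 + 3×1 + 3×5 + 5×4 = 61; y[3] = 2×4 + 5×4 + 3×3 + 3×1 + 5×5 = 65; y[4] = 2×5 + 5×4 + 3×4 + 3×3 + 5×1 = 56. Result: [66, 58, 61, 65, 56]

[66, 58, 61, 65, 56]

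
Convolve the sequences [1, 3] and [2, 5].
y[0] = 1×2 = 2; y[1] = 1×5 + 3×2 = 11; y[2] = 3×5 = 15

[2, 11, 15]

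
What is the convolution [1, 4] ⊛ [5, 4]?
y[0] = 1×5 = 5; y[1] = 1×4 + 4×5 = 24; y[2] = 4×4 = 16

[5, 24, 16]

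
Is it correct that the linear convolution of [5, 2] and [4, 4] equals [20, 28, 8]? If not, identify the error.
Recompute linear convolution of [5, 2] and [4, 4]: y[0] = 5×4 = 20; y[1] = 5×4 + 2×4 = 28; y[2] = 2×4 = 8 → [20, 28, 8]. Given [20, 28, 8] matches, so answer: Yes

Yes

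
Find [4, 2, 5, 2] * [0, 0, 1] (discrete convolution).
y[0] = 4×0 = 0; y[1] = 4×0 + 2×0 = 0; y[2] = 4×1 + 2×0 + 5×0 = 4; y[3] = 2×1 + 5×0 + 2×0 = 2; y[4] = 5×1 + 2×0 = 5; y[5] = 2×1 = 2

[0, 0, 4, 2, 5, 2]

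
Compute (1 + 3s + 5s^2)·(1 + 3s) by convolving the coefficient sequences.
Ascending coefficients: a = [1, 3, 5], b = [1, 3]. c[0] = 1×1 = 1; c[1] = 1×3 + 3×1 = 6; c[2] = 3×3 + 5×1 = 14; c[3] = 5×3 = 15. Result coefficients: [1, 6, 14, 15] → 1 + 6s + 14s^2 + 15s^3

1 + 6s + 14s^2 + 15s^3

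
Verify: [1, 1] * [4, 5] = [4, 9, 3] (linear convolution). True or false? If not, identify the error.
Recompute linear convolution of [1, 1] and [4, 5]: y[0] = 1×4 = 4; y[1] = 1×5 + 1×4 = 9; y[2] = 1×5 = 5 → [4, 9, 5]. Compare to given [4, 9, 3]: they differ at index 2: given 3, correct 5, so answer: No

No. Error at index 2: given 3, correct 5.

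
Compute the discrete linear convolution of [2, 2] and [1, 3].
y[0] = 2×1 = 2; y[1] = 2×3 + 2×1 = 8; y[2] = 2×3 = 6

[2, 8, 6]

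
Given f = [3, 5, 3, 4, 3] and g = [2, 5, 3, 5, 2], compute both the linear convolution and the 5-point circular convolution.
Linear: y_lin[0] = 3×2 = 6; y_lin[1] = 3×5 + 5×2 = 25; y_lin[2] = 3×3 + 5×5 + 3×2 = 40; y_lin[3] = 3×5 + 5×3 + 3×5 + 4×2 = 53; y_lin[4] = 3×2 + 5×5 + 3×3 + 4×5 + 3×2 = 66; y_lin[5] = 5×2 + 3×5 + 4×3 + 3×5 = 52; y_lin[6] = 3×2 + 4×5 + 3×3 = 35; y_lin[7] = 4×2 + 3×5 = 23; y_lin[8] = 3×2 = 6 → [6, 25, 40, 53, 66, 52, 35, 23, 6]. Circular (length 5): y[0] = 3×2 + 5×2 + 3×5 + 4×3 + 3×5 = 58; y[1] = 3×5 + 5×2 + 3×2 + 4×5 + 3×3 = 60; y[2] = 3×3 + 5×5 + 3×2 + 4×2 + 3×5 = 63; y[3] = 3×5 + 5×3 + 3×5 + 4×2 + 3×2 = 59; y[4] = 3×2 + 5×5 + 3×3 + 4×5 + 3×2 = 66 → [58, 60, 63, 59, 66]

Linear: [6, 25, 40, 53, 66, 52, 35, 23, 6], Circular: [58, 60, 63, 59, 66]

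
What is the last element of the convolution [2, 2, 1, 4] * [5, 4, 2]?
Use y[k] = Σ_i a[i]·b[k-i] at k=5. y[5] = 4×2 = 8

8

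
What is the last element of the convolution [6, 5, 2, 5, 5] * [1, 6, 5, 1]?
Use y[k] = Σ_i a[i]·b[k-i] at k=7. y[7] = 5×1 = 5

5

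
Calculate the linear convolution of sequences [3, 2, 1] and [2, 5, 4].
y[0] = 3×2 = 6; y[1] = 3×5 + 2×2 = 19; y[2] = 3×4 + 2×5 + 1×2 = 24; y[3] = 2×4 + 1×5 = 13; y[4] = 1×4 = 4

[6, 19, 24, 13, 4]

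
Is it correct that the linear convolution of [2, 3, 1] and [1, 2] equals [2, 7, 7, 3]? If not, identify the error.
Recompute linear convolution of [2, 3, 1] and [1, 2]: y[0] = 2×1 = 2; y[1] = 2×2 + 3×1 = 7; y[2] = 3×2 + 1×1 = 7; y[3] = 1×2 = 2 → [2, 7, 7, 2]. Compare to given [2, 7, 7, 3]: they differ at index 3: given 3, correct 2, so answer: No

No. Error at index 3: given 3, correct 2.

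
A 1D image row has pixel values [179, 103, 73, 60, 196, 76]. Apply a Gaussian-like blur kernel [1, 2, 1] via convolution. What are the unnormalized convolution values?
Convolve image row [179, 103, 73, 60, 196, 76] with kernel [1, 2, 1]: y[0] = 179×1 = 179; y[1] = 179×2 + 103×1 = 461; y[2] = 179×1 + 103×2 + 73×1 = 458; y[3] = 103×1 + 73×2 + 60×1 = 309; y[4] = 73×1 + 60×2 + 196×1 = 389; y[5] = 60×1 + 196×2 + 76×1 = 528; y[6] = 196×1 + 76×2 = 348; y[7] = 76×1 = 76 → [179, 461, 458, 309, 389, 528, 348, 76]. Normalization factor = sum(kernel) = 4.

[179, 461, 458, 309, 389, 528, 348, 76]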